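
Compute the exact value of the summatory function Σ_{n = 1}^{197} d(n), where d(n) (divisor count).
Σ_{n ≤ 197} d(n) = 1072

Compute d(n) for each 1 ≤ n ≤ 197: d(1) = 1, d(2) = 2, d(3) = 2, d(4) = 3, d(5) = 2, d(6) = 4, d(7) = 2, d(8) = 4, d(9) = 3, d(10) = 4, d(11) = 2, d(12) = 6, d(13) = 2, d(14) = 4, d(15) = 4, d(16) = 5, d(17) = 2, d(18) = 6, d(19) = 2, d(20) = 6, d(21) = 4, d(22) = 4, d(23) = 2, d(24) = 8, d(25) = 3, d(26) = 4, d(27) = 4, d(28) = 6, d(29) = 2, d(30) = 8, d(31) = 2, d(32) = 6, d(33) = 4, d(34) = 4, d(35) = 4, d(36) = 9, d(37) = 2, d(38) = 4, d(39) = 4, d(40) = 8, d(41) = 2, d(42) = 8, d(43) = 2, d(44) = 6, d(45) = 6, d(46) = 4, d(47) = 2, d(48) = 10, d(49) = 3, d(50) = 6, d(51) = 4, d(52) = 6, d(53) = 2, d(54) = 8, d(55) = 4, d(56) = 8, d(57) = 4, d(58) = 4, d(59) = 2, d(60) = 12, d(61) = 2, d(62) = 4, d(63) = 6, d(64) = 7, d(65) = 4, d(66) = 8, d(67) = 2, d(68) = 6, d(69) = 4, d(70) = 8, d(71) = 2, d(72) = 12, d(73) = 2, d(74) = 4, d(75) = 6, d(76) = 6, d(77) = 4, d(78) = 8, d(79) = 2, d(80) = 10, d(81) = 5, d(82) = 4, d(83) = 2, d(84) = 12, d(85) = 4, d(86) = 4, d(87) = 4, d(88) = 8, d(89) = 2, d(90) = 12, d(91) = 4, d(92) = 6, d(93) = 4, d(94) = 4, d(95) = 4, d(96) = 12, d(97) = 2, d(98) = 6, d(99) = 6, d(100) = 9, d(101) = 2, d(102) = 8, d(103) = 2, d(104) = 8, d(105) = 8, d(106) = 4, d(107) = 2, d(108) = 12, d(109) = 2, d(110) = 8, d(111) = 4, d(112) = 10, d(113) = 2, d(114) = 8, d(115) = 4, d(116) = 6, d(117) = 6, d(118) = 4, d(119) = 4, d(120) = 16, d(121) = 3, d(122) = 4, d(123) = 4, d(124) = 6, d(125) = 4, d(126) = 12, d(127) = 2, d(128) = 8, d(129) = 4, d(130) = 8, d(131) = 2, d(132) = 12, d(133) = 4, d(134) = 4, d(135) = 8, d(136) = 8, d(137) = 2, d(138) = 8, d(139) = 2, d(140) = 12, d(141) = 4, d(142) = 4, d(143) = 4, d(144) = 15, d(145) = 4, d(146) = 4, d(147) = 6, d(148) = 6, d(149) = 2, d(150) = 12, d(151) = 2, d(152) = 8, d(153) = 6, d(154) = 8, d(155) = 4, d(156) = 12, d(157) = 2, d(158) = 4, d(159) = 4, d(160) = 12, d(161) = 4, d(162) = 10, d(163) = 2, d(164) = 6, d(165) = 8, d(166) = 4, d(167) = 2, d(168) = 16, d(169) = 3, d(170) = 8, d(171) = 6, d(172) = 6, d(173) = 2, d(174) = 8, d(175) = 6, d(176) = 10, d(177) = 4, d(178) = 4, d(179) = 2, d(180) = 18, d(181) = 2, d(182) = 8, d(183) = 4, d(184) = 8, d(185) = 4, d(186) = 8, d(187) = 4, d(188) = 6, d(189) = 8, d(190) = 8, d(191) = 2, d(192) = 14, d(193) = 2, d(194) = 4, d(195) = 8, d(196) = 9, d(197) = 2. Summing all 197 values: 1072. (Dirichlet's divisor formula: Σ_{n ≤ x} d(n) = x ln(x) + (2γ − 1) x + O(√x). For x = 197, the asymptotic estimate is ≈ 1071.21.)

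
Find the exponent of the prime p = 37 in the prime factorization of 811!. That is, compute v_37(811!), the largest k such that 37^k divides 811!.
v_37(811!) = 21

Legendre's formula: v_p(n!) = Σ_{k ≥ 1} ⌊n / p^k⌋. For p = 37, n = 811, the terms are:
  ⌊811/37^1⌋ = ⌊811/37⌋ = 21
(the next term ⌊811/37^2⌋ = 0, terminating the sum). Summing: v_37(811!) = 21 = 21.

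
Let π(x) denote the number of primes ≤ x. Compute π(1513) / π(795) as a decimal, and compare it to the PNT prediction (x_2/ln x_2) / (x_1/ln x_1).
π(1513)/π(795) = 240/138 ≈ 1.7391;  PNT prediction ≈ 1.7359.

π(795) = 138 and π(1513) = 240, so π(1513)/π(795) ≈ 1.7391. The PNT-predicted ratio is (1513/ln(1513)) / (795/ln(795)) ≈ 1.7359. The two agree to within a few percent, as expected.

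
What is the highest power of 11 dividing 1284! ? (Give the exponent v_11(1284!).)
v_11(1284!) = 126

Legendre's formula: v_p(n!) = Σ_{k ≥ 1} ⌊n / p^k⌋. For p = 11, n = 1284, the terms are:
  ⌊1284/11^1⌋ = ⌊1284/11⌋ = 116
  ⌊1284/11^2⌋ = ⌊1284/121⌋ = 10
(the next term ⌊1284/11^3⌋ = 0, terminating the sum). Summing: v_11(1284!) = 116 + 10 = 126.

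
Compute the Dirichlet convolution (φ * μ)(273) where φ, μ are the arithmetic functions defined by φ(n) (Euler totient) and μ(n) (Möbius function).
(φ * μ)(273) = 55

Divisors of 273: [1, 3, 7, 13, 21, 39, 91, 273]. For each d | 273:
  d = 1: φ(1) · μ(273/1) = 1 · -1 = -1
  d = 3: φ(3) · μ(273/3) = 2 · 1 = 2
  d = 7: φ(7) · μ(273/7) = 6 · 1 = 6
  d = 13: φ(13) · μ(273/13) = 12 · 1 = 12
  d = 21: φ(21) · μ(273/21) = 12 · -1 = -12
  d = 39: φ(39) · μ(273/39) = 24 · -1 = -24
  d = 91: φ(91) · μ(273/91) = 72 · -1 = -72
  d = 273: φ(273) · μ(273/273) = 144 · 1 = 144
Summing: (φ * μ)(273) = -1 + 2 + 6 + 12 + -12 + -24 + -72 + 144 = 55.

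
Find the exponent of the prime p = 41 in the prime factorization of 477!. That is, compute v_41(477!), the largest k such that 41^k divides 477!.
v_41(477!) = 11

Legendre's formula: v_p(n!) = Σ_{k ≥ 1} ⌊n / p^k⌋. For p = 41, n = 477, the terms are:
  ⌊477/41^1⌋ = ⌊477/41⌋ = 11
(the next term ⌊477/41^2⌋ = 0, terminating the sum). Summing: v_41(477!) = 11 = 11.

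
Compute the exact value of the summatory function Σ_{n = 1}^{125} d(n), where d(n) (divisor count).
Σ_{n ≤ 125} d(n) = 623

Compute d(n) for each 1 ≤ n ≤ 125: d(1) = 1, d(2) = 2, d(3) = 2, d(4) = 3, d(5) = 2, d(6) = 4, d(7) = 2, d(8) = 4, d(9) = 3, d(10) = 4, d(11) = 2, d(12) = 6, d(13) = 2, d(14) = 4, d(15) = 4, d(16) = 5, d(17) = 2, d(18) = 6, d(19) = 2, d(20) = 6, d(21) = 4, d(22) = 4, d(23) = 2, d(24) = 8, d(25) = 3, d(26) = 4, d(27) = 4, d(28) = 6, d(29) = 2, d(30) = 8, d(31) = 2, d(32) = 6, d(33) = 4, d(34) = 4, d(35) = 4, d(36) = 9, d(37) = 2, d(38) = 4, d(39) = 4, d(40) = 8, d(41) = 2, d(42) = 8, d(43) = 2, d(44) = 6, d(45) = 6, d(46) = 4, d(47) = 2, d(48) = 10, d(49) = 3, d(50) = 6, d(51) = 4, d(52) = 6, d(53) = 2, d(54) = 8, d(55) = 4, d(56) = 8, d(57) = 4, d(58) = 4, d(59) = 2, d(60) = 12, d(61) = 2, d(62) = 4, d(63) = 6, d(64) = 7, d(65) = 4, d(66) = 8, d(67) = 2, d(68) = 6, d(69) = 4, d(70) = 8, d(71) = 2, d(72) = 12, d(73) = 2, d(74) = 4, d(75) = 6, d(76) = 6, d(77) = 4, d(78) = 8, d(79) = 2, d(80) = 10, d(81) = 5, d(82) = 4, d(83) = 2, d(84) = 12, d(85) = 4, d(86) = 4, d(87) = 4, d(88) = 8, d(89) = 2, d(90) = 12, d(91) = 4, d(92) = 6, d(93) = 4, d(94) = 4, d(95) = 4, d(96) = 12, d(97) = 2, d(98) = 6, d(99) = 6, d(100) = 9, d(101) = 2, d(102) = 8, d(103) = 2, d(104) = 8, d(105) = 8, d(106) = 4, d(107) = 2, d(108) = 12, d(109) = 2, d(110) = 8, d(111) = 4, d(112) = 10, d(113) = 2, d(114) = 8, d(115) = 4, d(116) = 6, d(117) = 6, d(118) = 4, d(119) = 4, d(120) = 16, d(121) = 3, d(122) = 4, d(123) = 4, d(124) = 6, d(125) = 4. Summing all 125 values: 623. (Dirichlet's divisor formula: Σ_{n ≤ x} d(n) = x ln(x) + (2γ − 1) x + O(√x). For x = 125, the asymptotic estimate is ≈ 622.84.)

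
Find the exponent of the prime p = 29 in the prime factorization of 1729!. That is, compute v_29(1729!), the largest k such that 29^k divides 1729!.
v_29(1729!) = 61

Legendre's formula: v_p(n!) = Σ_{k ≥ 1} ⌊n / p^k⌋. For p = 29, n = 1729, the terms are:
  ⌊1729/29^1⌋ = ⌊1729/29⌋ = 59
  ⌊1729/29^2⌋ = ⌊1729/841⌋ = 2
(the next term ⌊1729/29^3⌋ = 0, terminating the sum). Summing: v_29(1729!) = 59 + 2 = 61.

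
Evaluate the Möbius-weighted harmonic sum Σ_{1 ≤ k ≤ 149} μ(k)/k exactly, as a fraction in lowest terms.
Σ μ(k)/k = 6595680120984975873251486071642506311068428581824310097/497394116979759773352958578871947022849194621108954843470

Values of μ(k) for 1 ≤ k ≤ 149: μ(1) = 1, μ(2) = -1, μ(3) = -1, μ(5) = -1, μ(6) = 1, μ(7) = -1, μ(10) = 1, μ(11) = -1, μ(13) = -1, μ(14) = 1, μ(15) = 1, μ(17) = -1, μ(19) = -1, μ(21) = 1, μ(22) = 1, μ(23) = -1, μ(26) = 1, μ(29) = -1, μ(30) = -1, μ(31) = -1, μ(33) = 1, μ(34) = 1, μ(35) = 1, μ(37) = -1, μ(38) = 1, μ(39) = 1, μ(41) = -1, μ(42) = -1, μ(43) = -1, μ(46) = 1, μ(47) = -1, μ(51) = 1, μ(53) = -1, μ(55) = 1, μ(57) = 1, μ(58) = 1, μ(59) = -1, μ(61) = -1, μ(62) = 1, μ(65) = 1, μ(66) = -1, μ(67) = -1, μ(69) = 1, μ(70) = -1, μ(71) = -1, μ(73) = -1, μ(74) = 1, μ(77) = 1, μ(78) = -1, μ(79) = -1, μ(82) = 1, μ(83) = -1, μ(85) = 1, μ(86) = 1, μ(87) = 1, μ(89) = -1, μ(91) = 1, μ(93) = 1, μ(94) = 1, μ(95) = 1, μ(97) = -1, μ(101) = -1, μ(102) = -1, μ(103) = -1, μ(105) = -1, μ(106) = 1, μ(107) = -1, μ(109) = -1, μ(110) = -1, μ(111) = 1, μ(113) = -1, μ(114) = -1, μ(115) = 1, μ(118) = 1, μ(119) = 1, μ(122) = 1, μ(123) = 1, μ(127) = -1, μ(129) = 1, μ(130) = -1, μ(131) = -1, μ(133) = 1, μ(134) = 1, μ(137) = -1, μ(138) = -1, μ(139) = -1, μ(141) = 1, μ(142) = 1, μ(143) = 1, μ(145) = 1, μ(146) = 1, μ(149) = -1, with μ = 0 on non-squarefree integers. Summing μ(k)/k for k where μ(k) ≠ 0 gives 6595680120984975873251486071642506311068428581824310097/497394116979759773352958578871947022849194621108954843470 ≈ 0.0133. (PNT ⟺ this sum → 0 as n → ∞.)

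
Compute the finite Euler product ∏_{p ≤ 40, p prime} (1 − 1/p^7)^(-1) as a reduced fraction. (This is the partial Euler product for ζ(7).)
∏ = 390612576496222063474132638651406606464249171649995563732972174614898335928125/387378248056510136247638717957281013418108703654497719879651674737546587052032

The primes p ≤ 40 are [2, 3, 5, 7, 11, 13, 17, 19, 23, 29, 31, 37]. For each prime, (1 − 1/p^7)^(-1) = p^7 / (p^7 − 1). The product is (1 − 1/2^7)^(-1), (1 − 1/3^7)^(-1), (1 − 1/5^7)^(-1), (1 − 1/7^7)^(-1), (1 − 1/11^7)^(-1), (1 − 1/13^7)^(-1), (1 − 1/17^7)^(-1), (1 − 1/19^7)^(-1), (1 − 1/23^7)^(-1), (1 − 1/29^7)^(-1), (1 − 1/31^7)^(-1), (1 − 1/37^7)^(-1) = ∏ p^7 / (p^7 − 1) = 390612576496222063474132638651406606464249171649995563732972174614898335928125/387378248056510136247638717957281013418108703654497719879651674737546587052032.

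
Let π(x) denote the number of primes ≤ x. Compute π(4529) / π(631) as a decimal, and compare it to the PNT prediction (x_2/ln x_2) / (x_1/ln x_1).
π(4529)/π(631) = 615/115 ≈ 5.3478;  PNT prediction ≈ 5.4970.

π(631) = 115 and π(4529) = 615, so π(4529)/π(631) ≈ 5.3478. The PNT-predicted ratio is (4529/ln(4529)) / (631/ln(631)) ≈ 5.4970. The two agree to within a few percent, as expected.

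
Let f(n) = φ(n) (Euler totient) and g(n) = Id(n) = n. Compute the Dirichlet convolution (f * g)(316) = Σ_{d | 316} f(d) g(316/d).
(φ * Id)(316) = 1256

Divisors of 316: [1, 2, 4, 79, 158, 316]. For each d | 316:
  d = 1: φ(1) · Id(316/1) = 1 · 316 = 316
  d = 2: φ(2) · Id(316/2) = 1 · 158 = 158
  d = 4: φ(4) · Id(316/4) = 2 · 79 = 158
  d = 79: φ(79) · Id(316/79) = 78 · 4 = 312
  d = 158: φ(158) · Id(316/158) = 78 · 2 = 156
  d = 316: φ(316) · Id(316/316) = 156 · 1 = 156
Summing: (φ * Id)(316) = 316 + 158 + 158 + 312 + 156 + 156 = 1256.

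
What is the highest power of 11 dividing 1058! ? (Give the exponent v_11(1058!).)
v_11(1058!) = 104

Legendre's formula: v_p(n!) = Σ_{k ≥ 1} ⌊n / p^k⌋. For p = 11, n = 1058, the terms are:
  ⌊1058/11^1⌋ = ⌊1058/11⌋ = 96
  ⌊1058/11^2⌋ = ⌊1058/121⌋ = 8
(the next term ⌊1058/11^3⌋ = 0, terminating the sum). Summing: v_11(1058!) = 96 + 8 = 104.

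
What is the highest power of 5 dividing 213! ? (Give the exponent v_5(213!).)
v_5(213!) = 51

Legendre's formula: v_p(n!) = Σ_{k ≥ 1} ⌊n / p^k⌋. For p = 5, n = 213, the terms are:
  ⌊213/5^1⌋ = ⌊213/5⌋ = 42
  ⌊213/5^2⌋ = ⌊213/25⌋ = 8
  ⌊213/5^3⌋ = ⌊213/125⌋ = 1
(the next term ⌊213/5^4⌋ = 0, terminating the sum). Summing: v_5(213!) = 42 + 8 + 1 = 51.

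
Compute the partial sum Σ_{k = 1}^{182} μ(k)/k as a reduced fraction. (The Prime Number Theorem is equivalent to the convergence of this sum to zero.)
Σ μ(k)/k = -42777633147096095202261336980430876153798047365508655725648588303365613/2698673146402774891360107038836843903137758765182175327729755799791307145

Values of μ(k) for 1 ≤ k ≤ 182: μ(1) = 1, μ(2) = -1, μ(3) = -1, μ(5) = -1, μ(6) = 1, μ(7) = -1, μ(10) = 1, μ(11) = -1, μ(13) = -1, μ(14) = 1, μ(15) = 1, μ(17) = -1, μ(19) = -1, μ(21) = 1, μ(22) = 1, μ(23) = -1, μ(26) = 1, μ(29) = -1, μ(30) = -1, μ(31) = -1, μ(33) = 1, μ(34) = 1, μ(35) = 1, μ(37) = -1, μ(38) = 1, μ(39) = 1, μ(41) = -1, μ(42) = -1, μ(43) = -1, μ(46) = 1, μ(47) = -1, μ(51) = 1, μ(53) = -1, μ(55) = 1, μ(57) = 1, μ(58) = 1, μ(59) = -1, μ(61) = -1, μ(62) = 1, μ(65) = 1, μ(66) = -1, μ(67) = -1, μ(69) = 1, μ(70) = -1, μ(71) = -1, μ(73) = -1, μ(74) = 1, μ(77) = 1, μ(78) = -1, μ(79) = -1, μ(82) = 1, μ(83) = -1, μ(85) = 1, μ(86) = 1, μ(87) = 1, μ(89) = -1, μ(91) = 1, μ(93) = 1, μ(94) = 1, μ(95) = 1, μ(97) = -1, μ(101) = -1, μ(102) = -1, μ(103) = -1, μ(105) = -1, μ(106) = 1, μ(107) = -1, μ(109) = -1, μ(110) = -1, μ(111) = 1, μ(113) = -1, μ(114) = -1, μ(115) = 1, μ(118) = 1, μ(119) = 1, μ(122) = 1, μ(123) = 1, μ(127) = -1, μ(129) = 1, μ(130) = -1, μ(131) = -1, μ(133) = 1, μ(134) = 1, μ(137) = -1, μ(138) = -1, μ(139) = -1, μ(141) = 1, μ(142) = 1, μ(143) = 1, μ(145) = 1, μ(146) = 1, μ(149) = -1, μ(151) = -1, μ(154) = -1, μ(155) = 1, μ(157) = -1, μ(158) = 1, μ(159) = 1, μ(161) = 1, μ(163) = -1, μ(165) = -1, μ(166) = 1, μ(167) = -1, μ(170) = -1, μ(173) = -1, μ(174) = -1, μ(177) = 1, μ(178) = 1, μ(179) = -1, μ(181) = -1, μ(182) = -1, with μ = 0 on non-squarefree integers. Summing μ(k)/k for k where μ(k) ≠ 0 gives -42777633147096095202261336980430876153798047365508655725648588303365613/2698673146402774891360107038836843903137758765182175327729755799791307145 ≈ -0.0159. (PNT ⟺ this sum → 0 as n → ∞.)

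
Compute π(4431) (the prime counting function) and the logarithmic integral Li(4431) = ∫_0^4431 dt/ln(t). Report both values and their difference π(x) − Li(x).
π(4431) = 602;  Li(4431) ≈ 617.01;  π(x) − Li(x) ≈ -15.01.

Direct count of primes ≤ 4431 gives π(4431) = 602. Numerical evaluation of the logarithmic integral gives Li(4431) ≈ 617.01. The difference π(x) − Li(x) ≈ -15.01 is typically negative for small/moderate x (Li(x) overestimates), though Littlewood's theorem shows this sign changes infinitely often.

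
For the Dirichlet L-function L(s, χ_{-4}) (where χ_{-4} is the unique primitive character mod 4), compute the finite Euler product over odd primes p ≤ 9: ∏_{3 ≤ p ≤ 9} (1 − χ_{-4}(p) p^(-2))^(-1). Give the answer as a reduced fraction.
∏ = 147/160

The odd primes p ≤ 9 are [3, 5, 7]. For each, χ(p) = 1 if p ≡ 1 mod 4, χ(p) = −1 if p ≡ 3 mod 4. Taking (1 − χ(p)/p^2)^(-1) = p^2/(p^2 − χ(p)): (1 − (-1)/3^2)^(-1) · (1 − (1)/5^2)^(-1) · (1 − (-1)/7^2)^(-1) = 147/160.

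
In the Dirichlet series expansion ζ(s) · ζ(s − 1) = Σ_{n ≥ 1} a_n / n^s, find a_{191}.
σ(191) = 192

In the product (Σ m^0/m^s)(Σ k / k^s) = Σ (Σ_{d | n} d) / n^s, the coefficient of 1/n^s is σ(n) = Σ_{d | n} d. For n = 191, divisors are [1, 191]; summing: σ(191) = 192.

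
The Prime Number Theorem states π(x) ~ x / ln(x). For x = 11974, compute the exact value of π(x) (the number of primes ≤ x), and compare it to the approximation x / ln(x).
π(11974) = 1436;  x/ln(x) ≈ 1275.12;  relative error ≈ 11.20%.

Directly count primes up to 11974: π(11974) = 1436. The PNT approximation gives 11974/ln(11974) ≈ 11974/9.39049 ≈ 1275.12. Relative error (π(x) − x/ln(x)) / π(x) ≈ 11.20%; the approximation is known to undercount slightly (Li(x) is a better estimate).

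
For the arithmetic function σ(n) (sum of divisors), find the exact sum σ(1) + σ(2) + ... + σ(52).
Σ_{n ≤ 52} σ(n) = 2250

Compute σ(n) for each 1 ≤ n ≤ 52: σ(1) = 1, σ(2) = 3, σ(3) = 4, σ(4) = 7, σ(5) = 6, σ(6) = 12, σ(7) = 8, σ(8) = 15, σ(9) = 13, σ(10) = 18, σ(11) = 12, σ(12) = 28, σ(13) = 14, σ(14) = 24, σ(15) = 24, σ(16) = 31, σ(17) = 18, σ(18) = 39, σ(19) = 20, σ(20) = 42, σ(21) = 32, σ(22) = 36, σ(23) = 24, σ(24) = 60, σ(25) = 31, σ(26) = 42, σ(27) = 40, σ(28) = 56, σ(29) = 30, σ(30) = 72, σ(31) = 32, σ(32) = 63, σ(33) = 48, σ(34) = 54, σ(35) = 48, σ(36) = 91, σ(37) = 38, σ(38) = 60, σ(39) = 56, σ(40) = 90, σ(41) = 42, σ(42) = 96, σ(43) = 44, σ(44) = 84, σ(45) = 78, σ(46) = 72, σ(47) = 48, σ(48) = 124, σ(49) = 57, σ(50) = 93, σ(51) = 72, σ(52) = 98. Summing all 52 values: 2250. (Average order: Σ_{n ≤ x} σ(n) ~ (π²/12) x². For x = 52, (π²/12)·52² ≈ 2223.95.)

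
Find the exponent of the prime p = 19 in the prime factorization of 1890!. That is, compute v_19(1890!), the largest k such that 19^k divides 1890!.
v_19(1890!) = 104

Legendre's formula: v_p(n!) = Σ_{k ≥ 1} ⌊n / p^k⌋. For p = 19, n = 1890, the terms are:
  ⌊1890/19^1⌋ = ⌊1890/19⌋ = 99
  ⌊1890/19^2⌋ = ⌊1890/361⌋ = 5
(the next term ⌊1890/19^3⌋ = 0, terminating the sum). Summing: v_19(1890!) = 99 + 5 = 104.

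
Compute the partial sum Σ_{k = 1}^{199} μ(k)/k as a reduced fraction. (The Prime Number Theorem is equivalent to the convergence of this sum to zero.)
Σ μ(k)/k = -2525956533029285906333379660693655000208391328320024740655748842764916179604407/82104442544036437402623148487682251333557860946353167843084552367036963538575798

Values of μ(k) for 1 ≤ k ≤ 199: μ(1) = 1, μ(2) = -1, μ(3) = -1, μ(5) = -1, μ(6) = 1, μ(7) = -1, μ(10) = 1, μ(11) = -1, μ(13) = -1, μ(14) = 1, μ(15) = 1, μ(17) = -1, μ(19) = -1, μ(21) = 1, μ(22) = 1, μ(23) = -1, μ(26) = 1, μ(29) = -1, μ(30) = -1, μ(31) = -1, μ(33) = 1, μ(34) = 1, μ(35) = 1, μ(37) = -1, μ(38) = 1, μ(39) = 1, μ(41) = -1, μ(42) = -1, μ(43) = -1, μ(46) = 1, μ(47) = -1, μ(51) = 1, μ(53) = -1, μ(55) = 1, μ(57) = 1, μ(58) = 1, μ(59) = -1, μ(61) = -1, μ(62) = 1, μ(65) = 1, μ(66) = -1, μ(67) = -1, μ(69) = 1, μ(70) = -1, μ(71) = -1, μ(73) = -1, μ(74) = 1, μ(77) = 1, μ(78) = -1, μ(79) = -1, μ(82) = 1, μ(83) = -1, μ(85) = 1, μ(86) = 1, μ(87) = 1, μ(89) = -1, μ(91) = 1, μ(93) = 1, μ(94) = 1, μ(95) = 1, μ(97) = -1, μ(101) = -1, μ(102) = -1, μ(103) = -1, μ(105) = -1, μ(106) = 1, μ(107) = -1, μ(109) = -1, μ(110) = -1, μ(111) = 1, μ(113) = -1, μ(114) = -1, μ(115) = 1, μ(118) = 1, μ(119) = 1, μ(122) = 1, μ(123) = 1, μ(127) = -1, μ(129) = 1, μ(130) = -1, μ(131) = -1, μ(133) = 1, μ(134) = 1, μ(137) = -1, μ(138) = -1, μ(139) = -1, μ(141) = 1, μ(142) = 1, μ(143) = 1, μ(145) = 1, μ(146) = 1, μ(149) = -1, μ(151) = -1, μ(154) = -1, μ(155) = 1, μ(157) = -1, μ(158) = 1, μ(159) = 1, μ(161) = 1, μ(163) = -1, μ(165) = -1, μ(166) = 1, μ(167) = -1, μ(170) = -1, μ(173) = -1, μ(174) = -1, μ(177) = 1, μ(178) = 1, μ(179) = -1, μ(181) = -1, μ(182) = -1, μ(183) = 1, μ(185) = 1, μ(186) = -1, μ(187) = 1, μ(190) = -1, μ(191) = -1, μ(193) = -1, μ(194) = 1, μ(195) = -1, μ(197) = -1, μ(199) = -1, with μ = 0 on non-squarefree integers. Summing μ(k)/k for k where μ(k) ≠ 0 gives -2525956533029285906333379660693655000208391328320024740655748842764916179604407/82104442544036437402623148487682251333557860946353167843084552367036963538575798 ≈ -0.0308. (PNT ⟺ this sum → 0 as n → ∞.)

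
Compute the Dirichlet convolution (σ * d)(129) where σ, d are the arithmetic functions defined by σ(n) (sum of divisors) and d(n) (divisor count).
(σ * d)(129) = 276

Divisors of 129: [1, 3, 43, 129]. For each d | 129:
  d = 1: σ(1) · d(129/1) = 1 · 4 = 4
  d = 3: σ(3) · d(129/3) = 4 · 2 = 8
  d = 43: σ(43) · d(129/43) = 44 · 2 = 88
  d = 129: σ(129) · d(129/129) = 176 · 1 = 176
Summing: (σ * d)(129) = 4 + 8 + 88 + 176 = 276.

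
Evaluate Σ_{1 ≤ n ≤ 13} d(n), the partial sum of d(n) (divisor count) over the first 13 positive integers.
Σ_{n ≤ 13} d(n) = 37

Compute d(n) for each 1 ≤ n ≤ 13: d(1) = 1, d(2) = 2, d(3) = 2, d(4) = 3, d(5) = 2, d(6) = 4, d(7) = 2, d(8) = 4, d(9) = 3, d(10) = 4, d(11) = 2, d(12) = 6, d(13) = 2. Summing all 13 values: 37. (Dirichlet's divisor formula: Σ_{n ≤ x} d(n) = x ln(x) + (2γ − 1) x + O(√x). For x = 13, the asymptotic estimate is ≈ 35.35.)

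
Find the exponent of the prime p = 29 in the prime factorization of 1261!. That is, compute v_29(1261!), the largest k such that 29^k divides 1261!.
v_29(1261!) = 44

Legendre's formula: v_p(n!) = Σ_{k ≥ 1} ⌊n / p^k⌋. For p = 29, n = 1261, the terms are:
  ⌊1261/29^1⌋ = ⌊1261/29⌋ = 43
  ⌊1261/29^2⌋ = ⌊1261/841⌋ = 1
(the next term ⌊1261/29^3⌋ = 0, terminating the sum). Summing: v_29(1261!) = 43 + 1 = 44.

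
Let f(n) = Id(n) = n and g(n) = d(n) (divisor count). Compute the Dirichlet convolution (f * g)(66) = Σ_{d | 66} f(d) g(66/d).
(Id * d)(66) = 260

Divisors of 66: [1, 2, 3, 6, 11, 22, 33, 66]. For each d | 66:
  d = 1: Id(1) · d(66/1) = 1 · 8 = 8
  d = 2: Id(2) · d(66/2) = 2 · 4 = 8
  d = 3: Id(3) · d(66/3) = 3 · 4 = 12
  d = 6: Id(6) · d(66/6) = 6 · 2 = 12
  d = 11: Id(11) · d(66/11) = 11 · 4 = 44
  d = 22: Id(22) · d(66/22) = 22 · 2 = 44
  d = 33: Id(33) · d(66/33) = 33 · 2 = 66
  d = 66: Id(66) · d(66/66) = 66 · 1 = 66
Summing: (Id * d)(66) = 8 + 8 + 12 + 12 + 44 + 44 + 66 + 66 = 260.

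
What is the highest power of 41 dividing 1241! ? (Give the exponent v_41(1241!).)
v_41(1241!) = 30

Legendre's formula: v_p(n!) = Σ_{k ≥ 1} ⌊n / p^k⌋. For p = 41, n = 1241, the terms are:
  ⌊1241/41^1⌋ = ⌊1241/41⌋ = 30
(the next term ⌊1241/41^2⌋ = 0, terminating the sum). Summing: v_41(1241!) = 30 = 30.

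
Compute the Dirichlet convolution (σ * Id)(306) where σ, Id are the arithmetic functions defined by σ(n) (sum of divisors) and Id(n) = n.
(σ * Id)(306) = 5950

Divisors of 306: [1, 2, 3, 6, 9, 17, 18, 34, 51, 102, 153, 306]. For each d | 306:
  d = 1: σ(1) · Id(306/1) = 1 · 306 = 306
  d = 2: σ(2) · Id(306/2) = 3 · 153 = 459
  d = 3: σ(3) · Id(306/3) = 4 · 102 = 408
  d = 6: σ(6) · Id(306/6) = 12 · 51 = 612
  d = 9: σ(9) · Id(306/9) = 13 · 34 = 442
  d = 17: σ(17) · Id(306/17) = 18 · 18 = 324
  d = 18: σ(18) · Id(306/18) = 39 · 17 = 663
  d = 34: σ(34) · Id(306/34) = 54 · 9 = 486
  d = 51: σ(51) · Id(306/51) = 72 · 6 = 432
  d = 102: σ(102) · Id(306/102) = 216 · 3 = 648
  d = 153: σ(153) · Id(306/153) = 234 · 2 = 468
  d = 306: σ(306) · Id(306/306) = 702 · 1 = 702
Summing: (σ * Id)(306) = 306 + 459 + 408 + 612 + 442 + 324 + 663 + 486 + 432 + 648 + 468 + 702 = 5950.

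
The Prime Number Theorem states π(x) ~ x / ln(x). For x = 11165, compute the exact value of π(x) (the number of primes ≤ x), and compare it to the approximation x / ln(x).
π(11165) = 1352;  x/ln(x) ≈ 1197.89;  relative error ≈ 11.40%.

Directly count primes up to 11165: π(11165) = 1352. The PNT approximation gives 11165/ln(11165) ≈ 11165/9.32054 ≈ 1197.89. Relative error (π(x) − x/ln(x)) / π(x) ≈ 11.40%; the approximation is known to undercount slightly (Li(x) is a better estimate).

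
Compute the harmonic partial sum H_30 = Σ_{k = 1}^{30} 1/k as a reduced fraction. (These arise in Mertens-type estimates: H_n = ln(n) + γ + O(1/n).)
H_30 = 9304682830147/2329089562800

Direct summation: H_30 = 1 + 1/2 + ... + 1/30. The least common denominator is lcm(1, ..., 30) = 2329089562800; over this denominator the numerator is 2329089562800 + 1164544781400 + 776363187600 + 582272390700 + 465817912560 + 388181593800 + 332727080400 + 291136195350 + 258787729200 + 232908956280 + 211735414800 + 194090796900 + 179160735600 + 166363540200 + 155272637520 + 145568097675 + 137005268400 + 129393864600 + 122583661200 + 116454478140 + 110909026800 + 105867707400 + 101264763600 + 97045398450 + 93163582512 + 89580367800 + 86262576400 + 83181770100 + 80313433200 + 77636318760 = 9304682830147, so H_30 = 9304682830147/2329089562800 (already in lowest terms) ≈ 3.99499. (The PNT-adjacent estimate ln(30) + γ ≈ 3.97841 matches within O(1/n).)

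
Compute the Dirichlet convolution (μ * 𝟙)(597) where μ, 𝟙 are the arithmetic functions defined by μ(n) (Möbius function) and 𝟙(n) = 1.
(μ * 𝟙)(597) = 0

Divisors of 597: [1, 3, 199, 597]. For each d | 597:
  d = 1: μ(1) · 𝟙(597/1) = 1 · 1 = 1
  d = 3: μ(3) · 𝟙(597/3) = -1 · 1 = -1
  d = 199: μ(199) · 𝟙(597/199) = -1 · 1 = -1
  d = 597: μ(597) · 𝟙(597/597) = 1 · 1 = 1
Summing: (μ * 𝟙)(597) = 1 + -1 + -1 + 1 = 0.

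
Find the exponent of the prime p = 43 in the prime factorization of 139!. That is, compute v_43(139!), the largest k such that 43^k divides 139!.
v_43(139!) = 3

Legendre's formula: v_p(n!) = Σ_{k ≥ 1} ⌊n / p^k⌋. For p = 43, n = 139, the terms are:
  ⌊139/43^1⌋ = ⌊139/43⌋ = 3
(the next term ⌊139/43^2⌋ = 0, terminating the sum). Summing: v_43(139!) = 3 = 3.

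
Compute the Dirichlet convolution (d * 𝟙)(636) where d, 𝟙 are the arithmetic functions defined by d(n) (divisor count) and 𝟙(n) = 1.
(d * 𝟙)(636) = 54

Divisors of 636: [1, 2, 3, 4, 6, 12, 53, 106, 159, 212, 318, 636]. For each d | 636:
  d = 1: d(1) · 𝟙(636/1) = 1 · 1 = 1
  d = 2: d(2) · 𝟙(636/2) = 2 · 1 = 2
  d = 3: d(3) · 𝟙(636/3) = 2 · 1 = 2
  d = 4: d(4) · 𝟙(636/4) = 3 · 1 = 3
  d = 6: d(6) · 𝟙(636/6) = 4 · 1 = 4
  d = 12: d(12) · 𝟙(636/12) = 6 · 1 = 6
  d = 53: d(53) · 𝟙(636/53) = 2 · 1 = 2
  d = 106: d(106) · 𝟙(636/106) = 4 · 1 = 4
  d = 159: d(159) · 𝟙(636/159) = 4 · 1 = 4
  d = 212: d(212) · 𝟙(636/212) = 6 · 1 = 6
  d = 318: d(318) · 𝟙(636/318) = 8 · 1 = 8
  d = 636: d(636) · 𝟙(636/636) = 12 · 1 = 12
Summing: (d * 𝟙)(636) = 1 + 2 + 2 + 3 + 4 + 6 + 2 + 4 + 4 + 6 + 8 + 12 = 54.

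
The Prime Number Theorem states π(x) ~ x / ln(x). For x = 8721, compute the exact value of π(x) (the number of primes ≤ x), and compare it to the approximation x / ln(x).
π(8721) = 1087;  x/ln(x) ≈ 961.15;  relative error ≈ 11.58%.

Directly count primes up to 8721: π(8721) = 1087. The PNT approximation gives 8721/ln(8721) ≈ 8721/9.07349 ≈ 961.15. Relative error (π(x) − x/ln(x)) / π(x) ≈ 11.58%; the approximation is known to undercount slightly (Li(x) is a better estimate).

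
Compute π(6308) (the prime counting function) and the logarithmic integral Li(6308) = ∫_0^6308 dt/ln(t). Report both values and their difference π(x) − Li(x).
π(6308) = 820;  Li(6308) ≈ 835.72;  π(x) − Li(x) ≈ -15.72.

Direct count of primes ≤ 6308 gives π(6308) = 820. Numerical evaluation of the logarithmic integral gives Li(6308) ≈ 835.72. The difference π(x) − Li(x) ≈ -15.72 is typically negative for small/moderate x (Li(x) overestimates), though Littlewood's theorem shows this sign changes infinitely often.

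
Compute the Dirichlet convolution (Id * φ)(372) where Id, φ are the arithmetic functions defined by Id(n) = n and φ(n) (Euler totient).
(Id * φ)(372) = 2440

Divisors of 372: [1, 2, 3, 4, 6, 12, 31, 62, 93, 124, 186, 372]. For each d | 372:
  d = 1: Id(1) · φ(372/1) = 1 · 120 = 120
  d = 2: Id(2) · φ(372/2) = 2 · 60 = 120
  d = 3: Id(3) · φ(372/3) = 3 · 60 = 180
  d = 4: Id(4) · φ(372/4) = 4 · 60 = 240
  d = 6: Id(6) · φ(372/6) = 6 · 30 = 180
  d = 12: Id(12) · φ(372/12) = 12 · 30 = 360
  d = 31: Id(31) · φ(372/31) = 31 · 4 = 124
  d = 62: Id(62) · φ(372/62) = 62 · 2 = 124
  d = 93: Id(93) · φ(372/93) = 93 · 2 = 186
  d = 124: Id(124) · φ(372/124) = 124 · 2 = 248
  d = 186: Id(186) · φ(372/186) = 186 · 1 = 186
  d = 372: Id(372) · φ(372/372) = 372 · 1 = 372
Summing: (Id * φ)(372) = 120 + 120 + 180 + 240 + 180 + 360 + 124 + 124 + 186 + 248 + 186 + 372 = 2440.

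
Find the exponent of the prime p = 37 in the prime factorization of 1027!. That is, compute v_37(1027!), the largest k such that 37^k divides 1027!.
v_37(1027!) = 27

Legendre's formula: v_p(n!) = Σ_{k ≥ 1} ⌊n / p^k⌋. For p = 37, n = 1027, the terms are:
  ⌊1027/37^1⌋ = ⌊1027/37⌋ = 27
(the next term ⌊1027/37^2⌋ = 0, terminating the sum). Summing: v_37(1027!) = 27 = 27.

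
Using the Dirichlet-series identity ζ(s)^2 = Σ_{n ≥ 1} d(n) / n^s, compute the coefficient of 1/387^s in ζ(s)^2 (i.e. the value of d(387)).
d(387) = 6

ζ(s)^2 = (Σ 1/m^s)(Σ 1/k^s). The coefficient of 1/n^s in the product is the number of ordered pairs (m, k) with mk = n, which equals d(n). For n = 387, divisors are [1, 3, 9, 43, 129, 387], so d(387) = 6.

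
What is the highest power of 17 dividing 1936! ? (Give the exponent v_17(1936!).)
v_17(1936!) = 119

Legendre's formula: v_p(n!) = Σ_{k ≥ 1} ⌊n / p^k⌋. For p = 17, n = 1936, the terms are:
  ⌊1936/17^1⌋ = ⌊1936/17⌋ = 113
  ⌊1936/17^2⌋ = ⌊1936/289⌋ = 6
(the next term ⌊1936/17^3⌋ = 0, terminating the sum). Summing: v_17(1936!) = 113 + 6 = 119.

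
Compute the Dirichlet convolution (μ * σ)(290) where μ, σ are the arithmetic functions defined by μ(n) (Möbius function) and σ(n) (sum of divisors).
(μ * σ)(290) = 290

Divisors of 290: [1, 2, 5, 10, 29, 58, 145, 290]. For each d | 290:
  d = 1: μ(1) · σ(290/1) = 1 · 540 = 540
  d = 2: μ(2) · σ(290/2) = -1 · 180 = -180
  d = 5: μ(5) · σ(290/5) = -1 · 90 = -90
  d = 10: μ(10) · σ(290/10) = 1 · 30 = 30
  d = 29: μ(29) · σ(290/29) = -1 · 18 = -18
  d = 58: μ(58) · σ(290/58) = 1 · 6 = 6
  d = 145: μ(145) · σ(290/145) = 1 · 3 = 3
  d = 290: μ(290) · σ(290/290) = -1 · 1 = -1
Summing: (μ * σ)(290) = 540 + -180 + -90 + 30 + -18 + 6 + 3 + -1 = 290.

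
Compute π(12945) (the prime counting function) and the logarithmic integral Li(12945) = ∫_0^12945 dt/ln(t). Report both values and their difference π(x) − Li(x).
π(12945) = 1541;  Li(12945) ≈ 1561.30;  π(x) − Li(x) ≈ -20.30.

Direct count of primes ≤ 12945 gives π(12945) = 1541. Numerical evaluation of the logarithmic integral gives Li(12945) ≈ 1561.30. The difference π(x) − Li(x) ≈ -20.30 is typically negative for small/moderate x (Li(x) overestimates), though Littlewood's theorem shows this sign changes infinitely often.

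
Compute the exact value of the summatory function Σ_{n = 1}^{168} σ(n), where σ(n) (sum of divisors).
Σ_{n ≤ 168} σ(n) = 23355

Compute σ(n) for each 1 ≤ n ≤ 168: σ(1) = 1, σ(2) = 3, σ(3) = 4, σ(4) = 7, σ(5) = 6, σ(6) = 12, σ(7) = 8, σ(8) = 15, σ(9) = 13, σ(10) = 18, σ(11) = 12, σ(12) = 28, σ(13) = 14, σ(14) = 24, σ(15) = 24, σ(16) = 31, σ(17) = 18, σ(18) = 39, σ(19) = 20, σ(20) = 42, σ(21) = 32, σ(22) = 36, σ(23) = 24, σ(24) = 60, σ(25) = 31, σ(26) = 42, σ(27) = 40, σ(28) = 56, σ(29) = 30, σ(30) = 72, σ(31) = 32, σ(32) = 63, σ(33) = 48, σ(34) = 54, σ(35) = 48, σ(36) = 91, σ(37) = 38, σ(38) = 60, σ(39) = 56, σ(40) = 90, σ(41) = 42, σ(42) = 96, σ(43) = 44, σ(44) = 84, σ(45) = 78, σ(46) = 72, σ(47) = 48, σ(48) = 124, σ(49) = 57, σ(50) = 93, σ(51) = 72, σ(52) = 98, σ(53) = 54, σ(54) = 120, σ(55) = 72, σ(56) = 120, σ(57) = 80, σ(58) = 90, σ(59) = 60, σ(60) = 168, σ(61) = 62, σ(62) = 96, σ(63) = 104, σ(64) = 127, σ(65) = 84, σ(66) = 144, σ(67) = 68, σ(68) = 126, σ(69) = 96, σ(70) = 144, σ(71) = 72, σ(72) = 195, σ(73) = 74, σ(74) = 114, σ(75) = 124, σ(76) = 140, σ(77) = 96, σ(78) = 168, σ(79) = 80, σ(80) = 186, σ(81) = 121, σ(82) = 126, σ(83) = 84, σ(84) = 224, σ(85) = 108, σ(86) = 132, σ(87) = 120, σ(88) = 180, σ(89) = 90, σ(90) = 234, σ(91) = 112, σ(92) = 168, σ(93) = 128, σ(94) = 144, σ(95) = 120, σ(96) = 252, σ(97) = 98, σ(98) = 171, σ(99) = 156, σ(100) = 217, σ(101) = 102, σ(102) = 216, σ(103) = 104, σ(104) = 210, σ(105) = 192, σ(106) = 162, σ(107) = 108, σ(108) = 280, σ(109) = 110, σ(110) = 216, σ(111) = 152, σ(112) = 248, σ(113) = 114, σ(114) = 240, σ(115) = 144, σ(116) = 210, σ(117) = 182, σ(118) = 180, σ(119) = 144, σ(120) = 360, σ(121) = 133, σ(122) = 186, σ(123) = 168, σ(124) = 224, σ(125) = 156, σ(126) = 312, σ(127) = 128, σ(128) = 255, σ(129) = 176, σ(130) = 252, σ(131) = 132, σ(132) = 336, σ(133) = 160, σ(134) = 204, σ(135) = 240, σ(136) = 270, σ(137) = 138, σ(138) = 288, σ(139) = 140, σ(140) = 336, σ(141) = 192, σ(142) = 216, σ(143) = 168, σ(144) = 403, σ(145) = 180, σ(146) = 222, σ(147) = 228, σ(148) = 266, σ(149) = 150, σ(150) = 372, σ(151) = 152, σ(152) = 300, σ(153) = 234, σ(154) = 288, σ(155) = 192, σ(156) = 392, σ(157) = 158, σ(158) = 240, σ(159) = 216, σ(160) = 378, σ(161) = 192, σ(162) = 363, σ(163) = 164, σ(164) = 294, σ(165) = 288, σ(166) = 252, σ(167) = 168, σ(168) = 480. Summing all 168 values: 23355. (Average order: Σ_{n ≤ x} σ(n) ~ (π²/12) x². For x = 168, (π²/12)·168² ≈ 23213.31.)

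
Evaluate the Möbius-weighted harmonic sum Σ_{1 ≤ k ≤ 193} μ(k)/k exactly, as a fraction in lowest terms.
Σ μ(k)/k = -108331500605437710950785418534567110833343304074627982892699160353081840668/5235852010307657411589875040665398779019326387416343637163262528826681857165

Values of μ(k) for 1 ≤ k ≤ 193: μ(1) = 1, μ(2) = -1, μ(3) = -1, μ(5) = -1, μ(6) = 1, μ(7) = -1, μ(10) = 1, μ(11) = -1, μ(13) = -1, μ(14) = 1, μ(15) = 1, μ(17) = -1, μ(19) = -1, μ(21) = 1, μ(22) = 1, μ(23) = -1, μ(26) = 1, μ(29) = -1, μ(30) = -1, μ(31) = -1, μ(33) = 1, μ(34) = 1, μ(35) = 1, μ(37) = -1, μ(38) = 1, μ(39) = 1, μ(41) = -1, μ(42) = -1, μ(43) = -1, μ(46) = 1, μ(47) = -1, μ(51) = 1, μ(53) = -1, μ(55) = 1, μ(57) = 1, μ(58) = 1, μ(59) = -1, μ(61) = -1, μ(62) = 1, μ(65) = 1, μ(66) = -1, μ(67) = -1, μ(69) = 1, μ(70) = -1, μ(71) = -1, μ(73) = -1, μ(74) = 1, μ(77) = 1, μ(78) = -1, μ(79) = -1, μ(82) = 1, μ(83) = -1, μ(85) = 1, μ(86) = 1, μ(87) = 1, μ(89) = -1, μ(91) = 1, μ(93) = 1, μ(94) = 1, μ(95) = 1, μ(97) = -1, μ(101) = -1, μ(102) = -1, μ(103) = -1, μ(105) = -1, μ(106) = 1, μ(107) = -1, μ(109) = -1, μ(110) = -1, μ(111) = 1, μ(113) = -1, μ(114) = -1, μ(115) = 1, μ(118) = 1, μ(119) = 1, μ(122) = 1, μ(123) = 1, μ(127) = -1, μ(129) = 1, μ(130) = -1, μ(131) = -1, μ(133) = 1, μ(134) = 1, μ(137) = -1, μ(138) = -1, μ(139) = -1, μ(141) = 1, μ(142) = 1, μ(143) = 1, μ(145) = 1, μ(146) = 1, μ(149) = -1, μ(151) = -1, μ(154) = -1, μ(155) = 1, μ(157) = -1, μ(158) = 1, μ(159) = 1, μ(161) = 1, μ(163) = -1, μ(165) = -1, μ(166) = 1, μ(167) = -1, μ(170) = -1, μ(173) = -1, μ(174) = -1, μ(177) = 1, μ(178) = 1, μ(179) = -1, μ(181) = -1, μ(182) = -1, μ(183) = 1, μ(185) = 1, μ(186) = -1, μ(187) = 1, μ(190) = -1, μ(191) = -1, μ(193) = -1, with μ = 0 on non-squarefree integers. Summing μ(k)/k for k where μ(k) ≠ 0 gives -108331500605437710950785418534567110833343304074627982892699160353081840668/5235852010307657411589875040665398779019326387416343637163262528826681857165 ≈ -0.0207. (PNT ⟺ this sum → 0 as n → ∞.)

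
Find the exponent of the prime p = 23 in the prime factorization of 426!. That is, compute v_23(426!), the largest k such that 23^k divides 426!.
v_23(426!) = 18

Legendre's formula: v_p(n!) = Σ_{k ≥ 1} ⌊n / p^k⌋. For p = 23, n = 426, the terms are:
  ⌊426/23^1⌋ = ⌊426/23⌋ = 18
(the next term ⌊426/23^2⌋ = 0, terminating the sum). Summing: v_23(426!) = 18 = 18.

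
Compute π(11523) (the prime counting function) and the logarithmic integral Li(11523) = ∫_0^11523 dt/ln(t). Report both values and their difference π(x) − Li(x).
π(11523) = 1389;  Li(11523) ≈ 1410.21;  π(x) − Li(x) ≈ -21.21.

Direct count of primes ≤ 11523 gives π(11523) = 1389. Numerical evaluation of the logarithmic integral gives Li(11523) ≈ 1410.21. The difference π(x) − Li(x) ≈ -21.21 is typically negative for small/moderate x (Li(x) overestimates), though Littlewood's theorem shows this sign changes infinitely often.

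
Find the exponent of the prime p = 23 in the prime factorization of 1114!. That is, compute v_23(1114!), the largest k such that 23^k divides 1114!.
v_23(1114!) = 50

Legendre's formula: v_p(n!) = Σ_{k ≥ 1} ⌊n / p^k⌋. For p = 23, n = 1114, the terms are:
  ⌊1114/23^1⌋ = ⌊1114/23⌋ = 48
  ⌊1114/23^2⌋ = ⌊1114/529⌋ = 2
(the next term ⌊1114/23^3⌋ = 0, terminating the sum). Summing: v_23(1114!) = 48 + 2 = 50.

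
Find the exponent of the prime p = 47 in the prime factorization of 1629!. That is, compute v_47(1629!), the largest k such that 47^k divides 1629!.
v_47(1629!) = 34

Legendre's formula: v_p(n!) = Σ_{k ≥ 1} ⌊n / p^k⌋. For p = 47, n = 1629, the terms are:
  ⌊1629/47^1⌋ = ⌊1629/47⌋ = 34
(the next term ⌊1629/47^2⌋ = 0, terminating the sum). Summing: v_47(1629!) = 34 = 34.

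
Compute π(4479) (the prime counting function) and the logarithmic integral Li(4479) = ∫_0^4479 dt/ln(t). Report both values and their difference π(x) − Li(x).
π(4479) = 607;  Li(4479) ≈ 622.72;  π(x) − Li(x) ≈ -15.72.

Direct count of primes ≤ 4479 gives π(4479) = 607. Numerical evaluation of the logarithmic integral gives Li(4479) ≈ 622.72. The difference π(x) − Li(x) ≈ -15.72 is typically negative for small/moderate x (Li(x) overestimates), though Littlewood's theorem shows this sign changes infinitely often.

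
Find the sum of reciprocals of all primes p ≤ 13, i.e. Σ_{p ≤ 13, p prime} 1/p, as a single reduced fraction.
Σ 1/p = 40361/30030

π(13) = 6, so the primes ≤ 13 are [2, 3, 5, 7, 11, 13]. Summing 1/p over these primes: 40361/30030 ≈ 1.3440. Mertens estimate ln ln(13) + 0.2615 ≈ 1.2034.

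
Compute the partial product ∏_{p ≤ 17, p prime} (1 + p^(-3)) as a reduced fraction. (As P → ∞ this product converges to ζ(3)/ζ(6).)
∏ = 163156871808/138140663375

The primes p ≤ 17 are [2, 3, 5, 7, 11, 13, 17]. For each, (1 + 1/p^3) = (p^3 + 1)/p^3. Multiplying these fractions over p ∈ [2, 3, 5, 7, 11, 13, 17] gives 163156871808/138140663375. (In the limit P → ∞ this tends to ζ(3)/ζ(6).)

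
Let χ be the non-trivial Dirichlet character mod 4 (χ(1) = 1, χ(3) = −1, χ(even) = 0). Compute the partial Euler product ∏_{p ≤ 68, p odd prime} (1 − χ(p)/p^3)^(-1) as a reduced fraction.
∏ = 497044101252700953274063170881740849527845657594881/512972994773739111227016105418519405174088647311360

The odd primes p ≤ 68 are [3, 5, 7, 11, 13, 17, 19, 23, 29, 31, 37, 41, 43, 47, 53, 59, 61, 67]. For each, χ(p) = 1 if p ≡ 1 mod 4, χ(p) = −1 if p ≡ 3 mod 4. Taking (1 − χ(p)/p^3)^(-1) = p^3/(p^3 − χ(p)): (1 − (-1)/3^3)^(-1) · (1 − (1)/5^3)^(-1) · (1 − (-1)/7^3)^(-1) · (1 − (-1)/11^3)^(-1) · (1 − (1)/13^3)^(-1) · (1 − (1)/17^3)^(-1) · (1 − (-1)/19^3)^(-1) · (1 − (-1)/23^3)^(-1) · (1 − (1)/29^3)^(-1) · (1 − (-1)/31^3)^(-1) · (1 − (1)/37^3)^(-1) · (1 − (1)/41^3)^(-1) · (1 − (-1)/43^3)^(-1) · (1 − (-1)/47^3)^(-1) · (1 − (1)/53^3)^(-1) · (1 − (-1)/59^3)^(-1) · (1 − (1)/61^3)^(-1) · (1 − (-1)/67^3)^(-1) = 497044101252700953274063170881740849527845657594881/512972994773739111227016105418519405174088647311360.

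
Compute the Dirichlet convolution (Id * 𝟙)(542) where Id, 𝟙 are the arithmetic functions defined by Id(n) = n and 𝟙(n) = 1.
(Id * 𝟙)(542) = 816

Divisors of 542: [1, 2, 271, 542]. For each d | 542:
  d = 1: Id(1) · 𝟙(542/1) = 1 · 1 = 1
  d = 2: Id(2) · 𝟙(542/2) = 2 · 1 = 2
  d = 271: Id(271) · 𝟙(542/271) = 271 · 1 = 271
  d = 542: Id(542) · 𝟙(542/542) = 542 · 1 = 542
Summing: (Id * 𝟙)(542) = 1 + 2 + 271 + 542 = 816.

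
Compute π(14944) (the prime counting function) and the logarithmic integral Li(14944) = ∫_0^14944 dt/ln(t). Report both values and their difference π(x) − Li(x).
π(14944) = 1749;  Li(14944) ≈ 1770.80;  π(x) − Li(x) ≈ -21.80.

Direct count of primes ≤ 14944 gives π(14944) = 1749. Numerical evaluation of the logarithmic integral gives Li(14944) ≈ 1770.80. The difference π(x) − Li(x) ≈ -21.80 is typically negative for small/moderate x (Li(x) overestimates), though Littlewood's theorem shows this sign changes infinitely often.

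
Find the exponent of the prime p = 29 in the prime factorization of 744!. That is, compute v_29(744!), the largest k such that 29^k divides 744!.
v_29(744!) = 25

Legendre's formula: v_p(n!) = Σ_{k ≥ 1} ⌊n / p^k⌋. For p = 29, n = 744, the terms are:
  ⌊744/29^1⌋ = ⌊744/29⌋ = 25
(the next term ⌊744/29^2⌋ = 0, terminating the sum). Summing: v_29(744!) = 25 = 25.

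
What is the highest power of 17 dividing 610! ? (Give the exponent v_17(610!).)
v_17(610!) = 37

Legendre's formula: v_p(n!) = Σ_{k ≥ 1} ⌊n / p^k⌋. For p = 17, n = 610, the terms are:
  ⌊610/17^1⌋ = ⌊610/17⌋ = 35
  ⌊610/17^2⌋ = ⌊610/289⌋ = 2
(the next term ⌊610/17^3⌋ = 0, terminating the sum). Summing: v_17(610!) = 35 + 2 = 37.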